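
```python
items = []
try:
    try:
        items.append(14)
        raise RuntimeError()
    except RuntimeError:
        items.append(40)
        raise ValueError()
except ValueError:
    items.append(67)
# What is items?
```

Step-by-step execution trace:
1. Inner try: `items.append(14)` → items = [14].
2. `raise RuntimeError()` raises RuntimeError.
3. Inner `except RuntimeError` matches → `items.append(40)` → items = [14, 40].
4. `raise ValueError()` raises ValueError; propagates to outer try.
5. Outer `except ValueError` matches → `items.append(67)` → items = [14, 40, 67].
Result: [14, 40, 67]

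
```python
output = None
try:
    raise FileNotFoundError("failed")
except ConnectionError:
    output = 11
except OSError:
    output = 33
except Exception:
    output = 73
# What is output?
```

Step-by-step execution trace:
1. `raise FileNotFoundError(...)` raises FileNotFoundError.
2. `except ConnectionError` does not match (FileNotFoundError is not a subclass of ConnectionError); skipped.
3. `except OSError` matches (FileNotFoundError is a subclass of OSError) → output = 33.
4. `except Exception` is not reached.
Result: 33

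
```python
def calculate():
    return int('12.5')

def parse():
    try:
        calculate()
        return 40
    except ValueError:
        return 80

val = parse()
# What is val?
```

Step-by-step execution trace:
1. `parse()` calls `calculate()`.
2. `calculate()` evaluates `int('12.5')`, which raises ValueError; it propagates to the caller.
3. `return 40` is not reached.
4. `except ValueError` in parse matches → returns 80.
5. val = 80.
Result: 80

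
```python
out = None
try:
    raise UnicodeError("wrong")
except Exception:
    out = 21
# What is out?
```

Step-by-step execution trace:
1. `raise UnicodeError(...)` raises UnicodeError.
2. `except Exception` matches (UnicodeError is a subclass of Exception) → out = 21.
Result: 21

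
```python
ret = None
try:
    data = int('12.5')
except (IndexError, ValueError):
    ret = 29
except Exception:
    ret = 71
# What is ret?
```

Step-by-step execution trace:
1. `data = int('12.5')` raises ValueError.
2. `except (IndexError, ValueError)` matches (ValueError is in the tuple) → ret = 29.
3. `except Exception` is not reached.
Result: 29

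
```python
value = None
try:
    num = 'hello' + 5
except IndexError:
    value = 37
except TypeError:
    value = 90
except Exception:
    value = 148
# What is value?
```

Step-by-step execution trace:
1. `num = 'hello' + 5` raises TypeError.
2. `except IndexError` does not match TypeError; skipped.
3. `except TypeError` matches → value = 90.
4. Remaining except clauses are skipped.
Result: 90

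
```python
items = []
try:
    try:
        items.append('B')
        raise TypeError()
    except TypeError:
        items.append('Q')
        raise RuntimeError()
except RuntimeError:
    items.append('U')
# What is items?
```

Step-by-step execution trace:
1. Inner try: `items.append('B')` → items = ['B'].
2. `raise TypeError()` raises TypeError.
3. Inner `except TypeError` matches → `items.append('Q')` → items = ['B', 'Q'].
4. `raise RuntimeError()` raises RuntimeError; propagates to outer try.
5. Outer `except RuntimeError` matches → `items.append('U')` → items = ['B', 'Q', 'U'].
Result: ['B', 'Q', 'U']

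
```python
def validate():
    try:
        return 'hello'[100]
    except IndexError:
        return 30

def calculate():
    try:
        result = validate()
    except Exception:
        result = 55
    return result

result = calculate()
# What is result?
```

Step-by-step execution trace:
1. `calculate()` calls `validate()`.
2. In validate: `'hello'[100]` raises IndexError; `except IndexError` catches it → returns 30.
3. In calculate: `result = validate()` → result = 30. No exception reaches calculate.
4. `except Exception` is skipped; calculate returns 30.
5. result = 30.
Result: 30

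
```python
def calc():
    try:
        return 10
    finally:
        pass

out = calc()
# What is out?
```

Step-by-step execution trace:
1. `calc()` enters try: `return 10` sets pending return value 10.
2. Before returning, `finally: pass` runs (no effect).
3. calc() returns 10 → out = 10.
Result: 10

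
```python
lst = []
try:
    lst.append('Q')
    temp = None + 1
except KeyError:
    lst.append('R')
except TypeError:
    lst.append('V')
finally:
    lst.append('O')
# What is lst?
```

Step-by-step execution trace:
1. try: `lst.append('Q')` → lst = ['Q'].
2. `temp = None + 1` raises TypeError.
3. `except KeyError` does not match TypeError; skipped.
4. `except TypeError` matches → `lst.append('V')` → lst = ['Q', 'V'].
5. finally always runs: `lst.append('O')` → lst = ['Q', 'V', 'O'].
Result: ['Q', 'V', 'O']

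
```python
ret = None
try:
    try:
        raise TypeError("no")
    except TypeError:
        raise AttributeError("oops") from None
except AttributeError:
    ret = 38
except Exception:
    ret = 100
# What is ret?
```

Step-by-step execution trace:
1. Inner try raises TypeError; inner `except TypeError` catches it.
2. `raise AttributeError(...) from None` raises AttributeError (from None suppresses __context__, but the active exception is still AttributeError).
3. Outer `except AttributeError` matches → ret = 38.
4. `except Exception` is not reached.
Result: 38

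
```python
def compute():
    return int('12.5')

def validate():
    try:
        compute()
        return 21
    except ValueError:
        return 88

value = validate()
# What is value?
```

Step-by-step execution trace:
1. `validate()` calls `compute()`.
2. `compute()` evaluates `int('12.5')`, which raises ValueError; it propagates to the caller.
3. `return 21` is not reached.
4. `except ValueError` in validate matches → returns 88.
5. value = 88.
Result: 88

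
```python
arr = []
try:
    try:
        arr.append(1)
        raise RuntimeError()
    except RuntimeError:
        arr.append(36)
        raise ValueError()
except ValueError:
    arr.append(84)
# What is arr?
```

Step-by-step execution trace:
1. Inner try: `arr.append(1)` → arr = [1].
2. `raise RuntimeError()` raises RuntimeError.
3. Inner `except RuntimeError` matches → `arr.append(36)` → arr = [1, 36].
4. `raise ValueError()` raises ValueError; propagates to outer try.
5. Outer `except ValueError` matches → `arr.append(84)` → arr = [1, 36, 84].
Result: [1, 36, 84]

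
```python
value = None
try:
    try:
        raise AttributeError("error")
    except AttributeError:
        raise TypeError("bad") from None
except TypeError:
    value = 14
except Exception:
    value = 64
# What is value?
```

Step-by-step execution trace:
1. Inner try raises AttributeError; inner `except AttributeError` catches it.
2. `raise TypeError(...) from None` raises TypeError (from None suppresses __context__, but the active exception is still TypeError).
3. Outer `except TypeError` matches → value = 14.
4. `except Exception` is not reached.
Result: 14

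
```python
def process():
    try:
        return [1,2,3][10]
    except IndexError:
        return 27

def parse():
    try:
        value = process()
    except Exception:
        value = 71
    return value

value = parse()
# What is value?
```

Step-by-step execution trace:
1. `parse()` calls `process()`.
2. In process: `[1,2,3][10]` raises IndexError; `except IndexError` catches it → returns 27.
3. In parse: `value = process()` → value = 27. No exception reaches parse.
4. `except Exception` is skipped; parse returns 27.
5. value = 27.
Result: 27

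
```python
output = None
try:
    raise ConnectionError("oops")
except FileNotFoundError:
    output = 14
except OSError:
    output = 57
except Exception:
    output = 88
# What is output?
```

Step-by-step execution trace:
1. `raise ConnectionError(...)` raises ConnectionError.
2. `except FileNotFoundError` does not match (ConnectionError is not a subclass of FileNotFoundError); skipped.
3. `except OSError` matches (ConnectionError is a subclass of OSError) → output = 57.
4. `except Exception` is not reached.
Result: 57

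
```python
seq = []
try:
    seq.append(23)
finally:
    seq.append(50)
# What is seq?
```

Step-by-step execution trace:
1. try: `seq.append(23)` → seq = [23].
2. The try body completes without raising.
3. finally always runs: `seq.append(50)` → seq = [23, 50].
Result: [23, 50]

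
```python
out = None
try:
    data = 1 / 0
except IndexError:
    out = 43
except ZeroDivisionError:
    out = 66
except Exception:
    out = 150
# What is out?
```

Step-by-step execution trace:
1. `data = 1 / 0` raises ZeroDivisionError.
2. `except IndexError` does not match ZeroDivisionError; skipped.
3. `except ZeroDivisionError` matches → out = 66.
4. Remaining except clauses are skipped.
Result: 66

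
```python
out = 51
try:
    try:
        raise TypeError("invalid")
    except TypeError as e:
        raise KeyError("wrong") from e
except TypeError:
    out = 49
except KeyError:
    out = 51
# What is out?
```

Step-by-step execution trace:
1. Inner try raises TypeError; inner `except TypeError as e` catches it.
2. `raise KeyError(...) from e` raises KeyError (TypeError is attached as __cause__, but only KeyError is active).
3. Outer `except TypeError` does not match KeyError; skipped.
4. Outer `except KeyError` matches → out = 51.
Result: 51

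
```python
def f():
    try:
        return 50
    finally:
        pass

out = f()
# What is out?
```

Step-by-step execution trace:
1. `f()` enters try: `return 50` sets pending return value 50.
2. Before returning, `finally: pass` runs (no effect).
3. f() returns 50 → out = 50.
Result: 50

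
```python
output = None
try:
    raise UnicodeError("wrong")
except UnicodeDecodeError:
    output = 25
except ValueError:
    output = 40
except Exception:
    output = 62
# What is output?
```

Step-by-step execution trace:
1. `raise UnicodeError(...)` raises UnicodeError.
2. `except UnicodeDecodeError` does not match (UnicodeError is not a subclass of UnicodeDecodeError); skipped.
3. `except ValueError` matches (UnicodeError is a subclass of ValueError) → output = 40.
4. `except Exception` is not reached.
Result: 40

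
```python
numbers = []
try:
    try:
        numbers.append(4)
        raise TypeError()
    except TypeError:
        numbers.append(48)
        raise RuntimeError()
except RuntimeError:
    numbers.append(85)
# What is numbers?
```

Step-by-step execution trace:
1. Inner try: `numbers.append(4)` → numbers = [4].
2. `raise TypeError()` raises TypeError.
3. Inner `except TypeError` matches → `numbers.append(48)` → numbers = [4, 48].
4. `raise RuntimeError()` raises RuntimeError; propagates to outer try.
5. Outer `except RuntimeError` matches → `numbers.append(85)` → numbers = [4, 48, 85].
Result: [4, 48, 85]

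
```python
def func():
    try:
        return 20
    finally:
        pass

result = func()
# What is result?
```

Step-by-step execution trace:
1. `func()` enters try: `return 20` sets pending return value 20.
2. Before returning, `finally: pass` runs (no effect).
3. func() returns 20 → result = 20.
Result: 20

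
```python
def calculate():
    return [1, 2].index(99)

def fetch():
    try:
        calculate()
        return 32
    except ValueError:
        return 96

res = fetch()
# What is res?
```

Step-by-step execution trace:
1. `fetch()` calls `calculate()`.
2. `calculate()` evaluates `[1, 2].index(99)`, which raises ValueError; it propagates to the caller.
3. `return 32` is not reached.
4. `except ValueError` in fetch matches → returns 96.
5. res = 96.
Result: 96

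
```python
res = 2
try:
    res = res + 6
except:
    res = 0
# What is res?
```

Step-by-step execution trace:
1. res starts at 2.
2. try: `res = res + 6` → res = 8. No exception raised.
3. `except` is skipped.
Result: 8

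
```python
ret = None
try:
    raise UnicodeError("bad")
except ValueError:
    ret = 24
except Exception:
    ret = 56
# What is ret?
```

Step-by-step execution trace:
1. `raise UnicodeError(...)` raises UnicodeError.
2. `except ValueError` matches (UnicodeError is a subclass of ValueError) → ret = 24.
3. `except Exception` is not reached.
Result: 24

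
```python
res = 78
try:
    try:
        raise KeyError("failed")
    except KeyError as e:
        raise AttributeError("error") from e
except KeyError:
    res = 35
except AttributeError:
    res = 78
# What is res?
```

Step-by-step execution trace:
1. Inner try raises KeyError; inner `except KeyError as e` catches it.
2. `raise AttributeError(...) from e` raises AttributeError (KeyError is attached as __cause__, but only AttributeError is active).
3. Outer `except KeyError` does not match AttributeError; skipped.
4. Outer `except AttributeError` matches → res = 78.
Result: 78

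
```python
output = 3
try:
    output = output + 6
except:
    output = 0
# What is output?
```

Step-by-step execution trace:
1. output starts at 3.
2. try: `output = output + 6` → output = 9. No exception raised.
3. `except` is skipped.
Result: 9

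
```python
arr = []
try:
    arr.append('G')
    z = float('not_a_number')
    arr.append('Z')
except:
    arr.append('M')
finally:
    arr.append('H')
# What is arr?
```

Step-by-step execution trace:
1. try: `arr.append('G')` → arr = ['G'].
2. `z = float('not_a_number')` raises ValueError; `arr.append('Z')` is not reached.
3. bare `except` matches → `arr.append('M')` → arr = ['G', 'M'].
4. finally always runs: `arr.append('H')` → arr = ['G', 'M', 'H'].
Result: ['G', 'M', 'H']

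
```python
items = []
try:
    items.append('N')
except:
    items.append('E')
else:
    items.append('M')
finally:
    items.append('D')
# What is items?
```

Step-by-step execution trace:
1. try: `items.append('N')` → items = ['N']. No exception raised.
2. `except` is skipped.
3. `else` runs: `items.append('M')` → items = ['N', 'M'].
4. `finally` always runs: `items.append('D')` → items = ['N', 'M', 'D'].
Result: ['N', 'M', 'D']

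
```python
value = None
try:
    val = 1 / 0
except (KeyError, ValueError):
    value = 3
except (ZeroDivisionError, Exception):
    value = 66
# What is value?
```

Step-by-step execution trace:
1. `val = 1 / 0` raises ZeroDivisionError.
2. `except (KeyError, ValueError)` does not match ZeroDivisionError; skipped.
3. `except (ZeroDivisionError, Exception)` matches (ZeroDivisionError is in the tuple) → value = 66.
Result: 66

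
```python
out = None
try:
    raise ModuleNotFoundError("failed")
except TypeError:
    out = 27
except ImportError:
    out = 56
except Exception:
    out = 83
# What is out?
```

Step-by-step execution trace:
1. `raise ModuleNotFoundError(...)` raises ModuleNotFoundError.
2. `except TypeError` does not match (ModuleNotFoundError is not a subclass of TypeError); skipped.
3. `except ImportError` matches (ModuleNotFoundError is a subclass of ImportError) → out = 56.
4. `except Exception` is not reached.
Result: 56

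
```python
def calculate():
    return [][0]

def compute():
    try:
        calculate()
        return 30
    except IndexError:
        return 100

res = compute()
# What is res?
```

Step-by-step execution trace:
1. `compute()` calls `calculate()`.
2. `calculate()` evaluates `[][0]`, which raises IndexError; it propagates to the caller.
3. `return 30` is not reached.
4. `except IndexError` in compute matches → returns 100.
5. res = 100.
Result: 100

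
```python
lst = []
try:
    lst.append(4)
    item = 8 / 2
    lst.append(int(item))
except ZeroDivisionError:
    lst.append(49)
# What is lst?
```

Step-by-step execution trace:
1. try: `lst.append(4)` → lst = [4].
2. `item = 8 / 2` → item = 4.0. No exception raised.
3. `lst.append(int(item))` → lst = [4, 4].
4. `except ZeroDivisionError` is skipped (no exception was raised).
Result: [4, 4]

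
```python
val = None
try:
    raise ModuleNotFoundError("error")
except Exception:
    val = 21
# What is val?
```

Step-by-step execution trace:
1. `raise ModuleNotFoundError(...)` raises ModuleNotFoundError.
2. `except Exception` matches (ModuleNotFoundError is a subclass of Exception) → val = 21.
Result: 21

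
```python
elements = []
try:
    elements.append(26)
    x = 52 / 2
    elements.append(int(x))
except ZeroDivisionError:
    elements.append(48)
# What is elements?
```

Step-by-step execution trace:
1. try: `elements.append(26)` → elements = [26].
2. `x = 52 / 2` → x = 26.0. No exception raised.
3. `elements.append(int(x))` → elements = [26, 26].
4. `except ZeroDivisionError` is skipped (no exception was raised).
Result: [26, 26]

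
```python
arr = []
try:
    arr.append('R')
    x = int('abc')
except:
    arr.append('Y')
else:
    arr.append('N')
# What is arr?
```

Step-by-step execution trace:
1. try: `arr.append('R')` → arr = ['R'].
2. `x = int('abc')` raises ValueError.
3. bare `except` matches → `arr.append('Y')` → arr = ['R', 'Y'].
4. `else` is skipped (an exception was raised).
Result: ['R', 'Y']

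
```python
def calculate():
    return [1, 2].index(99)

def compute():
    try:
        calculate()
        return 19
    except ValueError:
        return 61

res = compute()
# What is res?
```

Step-by-step execution trace:
1. `compute()` calls `calculate()`.
2. `calculate()` evaluates `[1, 2].index(99)`, which raises ValueError; it propagates to the caller.
3. `return 19` is not reached.
4. `except ValueError` in compute matches → returns 61.
5. res = 61.
Result: 61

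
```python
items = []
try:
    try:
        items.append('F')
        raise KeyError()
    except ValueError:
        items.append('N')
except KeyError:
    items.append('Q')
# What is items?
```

Step-by-step execution trace:
1. Inner try: `items.append('F')` → items = ['F'].
2. `raise KeyError()` raises KeyError.
3. Inner `except ValueError` does not match KeyError; exception propagates to outer try.
4. Outer `except KeyError` matches → `items.append('Q')` → items = ['F', 'Q'].
Result: ['F', 'Q']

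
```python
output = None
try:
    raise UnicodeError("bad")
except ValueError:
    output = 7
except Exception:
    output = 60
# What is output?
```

Step-by-step execution trace:
1. `raise UnicodeError(...)` raises UnicodeError.
2. `except ValueError` matches (UnicodeError is a subclass of ValueError) → output = 7.
3. `except Exception` is not reached.
Result: 7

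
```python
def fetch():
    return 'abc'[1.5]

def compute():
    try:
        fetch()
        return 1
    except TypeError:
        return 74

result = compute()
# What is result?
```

Step-by-step execution trace:
1. `compute()` calls `fetch()`.
2. `fetch()` evaluates `'abc'[1.5]`, which raises TypeError; it propagates to the caller.
3. `return 1` is not reached.
4. `except TypeError` in compute matches → returns 74.
5. result = 74.
Result: 74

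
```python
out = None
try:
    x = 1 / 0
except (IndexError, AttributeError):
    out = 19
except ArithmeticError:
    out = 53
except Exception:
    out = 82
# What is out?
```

Step-by-step execution trace:
1. `x = 1 / 0` raises ZeroDivisionError.
2. `except (IndexError, AttributeError)` does not match ZeroDivisionError; skipped.
3. `except ArithmeticError` matches (ZeroDivisionError is a subclass of ArithmeticError) → out = 53.
4. `except Exception` is not reached.
Result: 53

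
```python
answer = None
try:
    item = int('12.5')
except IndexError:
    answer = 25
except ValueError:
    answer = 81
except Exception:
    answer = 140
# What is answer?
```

Step-by-step execution trace:
1. `item = int('12.5')` raises ValueError.
2. `except IndexError` does not match ValueError; skipped.
3. `except ValueError` matches → answer = 81.
4. Remaining except clauses are skipped.
Result: 81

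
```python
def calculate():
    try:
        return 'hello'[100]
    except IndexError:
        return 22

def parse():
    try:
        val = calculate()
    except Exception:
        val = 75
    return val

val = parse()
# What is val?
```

Step-by-step execution trace:
1. `parse()` calls `calculate()`.
2. In calculate: `'hello'[100]` raises IndexError; `except IndexError` catches it → returns 22.
3. In parse: `val = calculate()` → val = 22. No exception reaches parse.
4. `except Exception` is skipped; parse returns 22.
5. val = 22.
Result: 22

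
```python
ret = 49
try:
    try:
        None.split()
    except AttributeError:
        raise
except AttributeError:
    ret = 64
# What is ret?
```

Step-by-step execution trace:
1. Inner try: `None.split()` raises AttributeError.
2. Inner `except AttributeError` matches; bare `raise` re-raises the same AttributeError.
3. Outer `except AttributeError` matches → ret = 64.
Result: 64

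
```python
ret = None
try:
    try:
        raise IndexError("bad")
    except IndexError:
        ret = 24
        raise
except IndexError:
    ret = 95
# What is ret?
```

Step-by-step execution trace:
1. Inner try: `raise IndexError("bad")` raises IndexError.
2. Inner `except IndexError` matches → ret = 24.
3. bare `raise` re-raises the same IndexError.
4. Outer `except IndexError` matches → ret = 95.
Result: 95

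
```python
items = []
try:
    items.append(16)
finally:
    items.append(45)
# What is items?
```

Step-by-step execution trace:
1. try: `items.append(16)` → items = [16].
2. The try body completes without raising.
3. finally always runs: `items.append(45)` → items = [16, 45].
Result: [16, 45]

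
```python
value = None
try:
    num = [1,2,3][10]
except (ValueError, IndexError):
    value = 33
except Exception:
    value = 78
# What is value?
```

Step-by-step execution trace:
1. `num = [1,2,3][10]` raises IndexError.
2. `except (ValueError, IndexError)` matches (IndexError is in the tuple) → value = 33.
3. `except Exception` is not reached.
Result: 33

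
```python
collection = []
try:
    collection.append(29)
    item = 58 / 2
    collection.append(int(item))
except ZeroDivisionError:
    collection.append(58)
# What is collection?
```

Step-by-step execution trace:
1. try: `collection.append(29)` → collection = [29].
2. `item = 58 / 2` → item = 29.0. No exception raised.
3. `collection.append(int(item))` → collection = [29, 29].
4. `except ZeroDivisionError` is skipped (no exception was raised).
Result: [29, 29]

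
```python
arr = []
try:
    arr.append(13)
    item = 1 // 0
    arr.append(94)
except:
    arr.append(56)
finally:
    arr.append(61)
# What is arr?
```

Step-by-step execution trace:
1. try: `arr.append(13)` → arr = [13].
2. `item = 1 // 0` raises ZeroDivisionError; `arr.append(94)` is not reached.
3. bare `except` matches → `arr.append(56)` → arr = [13, 56].
4. finally always runs: `arr.append(61)` → arr = [13, 56, 61].
Result: [13, 56, 61]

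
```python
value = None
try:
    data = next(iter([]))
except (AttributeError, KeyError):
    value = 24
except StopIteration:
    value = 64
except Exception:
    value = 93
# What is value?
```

Step-by-step execution trace:
1. `data = next(iter([]))` raises StopIteration.
2. `except (AttributeError, KeyError)` does not match StopIteration; skipped.
3. `except StopIteration` matches (exact type match) → value = 64.
4. `except Exception` is not reached.
Result: 64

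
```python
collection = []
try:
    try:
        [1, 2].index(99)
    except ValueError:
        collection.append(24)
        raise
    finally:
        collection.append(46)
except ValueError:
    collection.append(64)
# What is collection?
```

Step-by-step execution trace:
1. Inner try: `[1, 2].index(99)` raises ValueError.
2. Inner `except ValueError` matches → `collection.append(24)` → collection = [24].
3. bare `raise` re-raises ValueError.
4. Inner `finally` runs during unwinding: `collection.append(46)` → collection = [24, 46].
5. Outer `except ValueError` matches → `collection.append(64)` → collection = [24, 46, 64].
Result: [24, 46, 64]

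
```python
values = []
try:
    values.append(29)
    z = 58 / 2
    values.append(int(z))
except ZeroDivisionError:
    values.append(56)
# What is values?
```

Step-by-step execution trace:
1. try: `values.append(29)` → values = [29].
2. `z = 58 / 2` → z = 29.0. No exception raised.
3. `values.append(int(z))` → values = [29, 29].
4. `except ZeroDivisionError` is skipped (no exception was raised).
Result: [29, 29]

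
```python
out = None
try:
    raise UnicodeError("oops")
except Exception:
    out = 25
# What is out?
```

Step-by-step execution trace:
1. `raise UnicodeError(...)` raises UnicodeError.
2. `except Exception` matches (UnicodeError is a subclass of Exception) → out = 25.
Result: 25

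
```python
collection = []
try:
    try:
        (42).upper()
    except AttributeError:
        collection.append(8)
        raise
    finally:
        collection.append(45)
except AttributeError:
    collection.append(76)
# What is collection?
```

Step-by-step execution trace:
1. Inner try: `(42).upper()` raises AttributeError.
2. Inner `except AttributeError` matches → `collection.append(8)` → collection = [8].
3. bare `raise` re-raises AttributeError.
4. Inner `finally` runs during unwinding: `collection.append(45)` → collection = [8, 45].
5. Outer `except AttributeError` matches → `collection.append(76)` → collection = [8, 45, 76].
Result: [8, 45, 76]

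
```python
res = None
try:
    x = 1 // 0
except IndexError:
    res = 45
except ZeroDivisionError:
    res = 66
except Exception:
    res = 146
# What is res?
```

Step-by-step execution trace:
1. `x = 1 // 0` raises ZeroDivisionError.
2. `except IndexError` does not match ZeroDivisionError; skipped.
3. `except ZeroDivisionError` matches → res = 66.
4. Remaining except clauses are skipped.
Result: 66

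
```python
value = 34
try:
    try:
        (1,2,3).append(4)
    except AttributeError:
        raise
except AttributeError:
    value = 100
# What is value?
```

Step-by-step execution trace:
1. Inner try: `(1,2,3).append(4)` raises AttributeError.
2. Inner `except AttributeError` matches; bare `raise` re-raises the same AttributeError.
3. Outer `except AttributeError` matches → value = 100.
Result: 100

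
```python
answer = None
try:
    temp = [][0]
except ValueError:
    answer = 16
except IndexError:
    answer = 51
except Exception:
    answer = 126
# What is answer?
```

Step-by-step execution trace:
1. `temp = [][0]` raises IndexError.
2. `except ValueError` does not match IndexError; skipped.
3. `except IndexError` matches → answer = 51.
4. Remaining except clauses are skipped.
Result: 51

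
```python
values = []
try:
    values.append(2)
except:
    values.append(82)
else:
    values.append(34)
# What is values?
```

Step-by-step execution trace:
1. try: `values.append(2)` → values = [2]. No exception raised.
2. `except` is skipped.
3. `else` runs (try completed without exception): `values.append(34)` → values = [2, 34].
Result: [2, 34]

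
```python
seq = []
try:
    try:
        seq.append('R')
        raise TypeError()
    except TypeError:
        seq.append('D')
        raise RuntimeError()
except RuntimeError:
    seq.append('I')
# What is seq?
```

Step-by-step execution trace:
1. Inner try: `seq.append('R')` → seq = ['R'].
2. `raise TypeError()` raises TypeError.
3. Inner `except TypeError` matches → `seq.append('D')` → seq = ['R', 'D'].
4. `raise RuntimeError()` raises RuntimeError; propagates to outer try.
5. Outer `except RuntimeError` matches → `seq.append('I')` → seq = ['R', 'D', 'I'].
Result: ['R', 'D', 'I']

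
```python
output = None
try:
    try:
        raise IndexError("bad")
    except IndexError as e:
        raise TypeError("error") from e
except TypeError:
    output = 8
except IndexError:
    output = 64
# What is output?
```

Step-by-step execution trace:
1. Inner try raises IndexError; inner `except IndexError as e` catches it.
2. `raise TypeError(...) from e` raises TypeError (IndexError is attached as __cause__, but only TypeError is active).
3. Outer `except TypeError` matches → output = 8.
4. `except IndexError` is not reached.
Result: 8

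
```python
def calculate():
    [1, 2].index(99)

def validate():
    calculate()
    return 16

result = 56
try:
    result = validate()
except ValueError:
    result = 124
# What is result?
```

Step-by-step execution trace:
1. result starts at 56.
2. try: `validate()` calls `calculate()`.
3. `calculate()` evaluates `[1, 2].index(99)`, which raises ValueError; it propagates through validate (uncaught).
4. `return 16` in validate is not reached; the assignment to result does not complete.
5. `except ValueError` matches → result = 124.
Result: 124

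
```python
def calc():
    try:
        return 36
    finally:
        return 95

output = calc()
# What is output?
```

Step-by-step execution trace:
1. `calc()` enters try: `return 36` sets pending return value 36.
2. Before returning, `finally: return 95` runs and overrides the pending return.
3. calc() returns 95 → output = 95.
Result: 95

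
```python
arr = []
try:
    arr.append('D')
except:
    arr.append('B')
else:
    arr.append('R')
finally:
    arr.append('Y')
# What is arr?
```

Step-by-step execution trace:
1. try: `arr.append('D')` → arr = ['D']. No exception raised.
2. `except` is skipped.
3. `else` runs: `arr.append('R')` → arr = ['D', 'R'].
4. `finally` always runs: `arr.append('Y')` → arr = ['D', 'R', 'Y'].
Result: ['D', 'R', 'Y']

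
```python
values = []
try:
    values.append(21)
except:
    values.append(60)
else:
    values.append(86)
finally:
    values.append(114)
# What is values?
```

Step-by-step execution trace:
1. try: `values.append(21)` → values = [21]. No exception raised.
2. `except` is skipped.
3. `else` runs: `values.append(86)` → values = [21, 86].
4. `finally` always runs: `values.append(114)` → values = [21, 86, 114].
Result: [21, 86, 114]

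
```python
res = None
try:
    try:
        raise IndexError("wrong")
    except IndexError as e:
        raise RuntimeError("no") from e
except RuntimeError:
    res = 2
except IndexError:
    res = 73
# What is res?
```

Step-by-step execution trace:
1. Inner try raises IndexError; inner `except IndexError as e` catches it.
2. `raise RuntimeError(...) from e` raises RuntimeError (IndexError is attached as __cause__, but only RuntimeError is active).
3. Outer `except RuntimeError` matches → res = 2.
4. `except IndexError` is not reached.
Result: 2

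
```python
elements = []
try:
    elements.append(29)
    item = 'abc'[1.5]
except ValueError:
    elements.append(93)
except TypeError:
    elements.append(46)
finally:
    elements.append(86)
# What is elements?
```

Step-by-step execution trace:
1. try: `elements.append(29)` → elements = [29].
2. `item = 'abc'[1.5]` raises TypeError.
3. `except ValueError` does not match TypeError; skipped.
4. `except TypeError` matches → `elements.append(46)` → elements = [29, 46].
5. finally always runs: `elements.append(86)` → elements = [29, 46, 86].
Result: [29, 46, 86]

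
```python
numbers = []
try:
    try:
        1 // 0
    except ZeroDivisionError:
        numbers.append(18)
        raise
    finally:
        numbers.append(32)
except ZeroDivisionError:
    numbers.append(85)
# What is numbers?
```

Step-by-step execution trace:
1. Inner try: `1 // 0` raises ZeroDivisionError.
2. Inner `except ZeroDivisionError` matches → `numbers.append(18)` → numbers = [18].
3. bare `raise` re-raises ZeroDivisionError.
4. Inner `finally` runs during unwinding: `numbers.append(32)` → numbers = [18, 32].
5. Outer `except ZeroDivisionError` matches → `numbers.append(85)` → numbers = [18, 32, 85].
Result: [18, 32, 85]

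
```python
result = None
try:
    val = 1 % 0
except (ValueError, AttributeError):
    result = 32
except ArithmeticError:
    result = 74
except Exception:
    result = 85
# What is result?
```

Step-by-step execution trace:
1. `val = 1 % 0` raises ZeroDivisionError.
2. `except (ValueError, AttributeError)` does not match ZeroDivisionError; skipped.
3. `except ArithmeticError` matches (ZeroDivisionError is a subclass of ArithmeticError) → result = 74.
4. `except Exception` is not reached.
Result: 74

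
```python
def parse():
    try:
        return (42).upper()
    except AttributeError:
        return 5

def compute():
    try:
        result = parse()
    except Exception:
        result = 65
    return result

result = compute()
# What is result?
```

Step-by-step execution trace:
1. `compute()` calls `parse()`.
2. In parse: `(42).upper()` raises AttributeError; `except AttributeError` catches it → returns 5.
3. In compute: `result = parse()` → result = 5. No exception reaches compute.
4. `except Exception` is skipped; compute returns 5.
5. result = 5.
Result: 5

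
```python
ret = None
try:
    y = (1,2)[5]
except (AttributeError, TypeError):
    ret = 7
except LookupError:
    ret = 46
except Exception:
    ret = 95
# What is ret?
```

Step-by-step execution trace:
1. `y = (1,2)[5]` raises IndexError.
2. `except (AttributeError, TypeError)` does not match IndexError; skipped.
3. `except LookupError` matches (IndexError is a subclass of LookupError) → ret = 46.
4. `except Exception` is not reached.
Result: 46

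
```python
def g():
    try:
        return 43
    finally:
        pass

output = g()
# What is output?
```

Step-by-step execution trace:
1. `g()` enters try: `return 43` sets pending return value 43.
2. Before returning, `finally: pass` runs (no effect).
3. g() returns 43 → output = 43.
Result: 43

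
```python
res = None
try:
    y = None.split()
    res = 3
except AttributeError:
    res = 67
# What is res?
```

Step-by-step execution trace:
1. `y = None.split()` raises AttributeError.
2. `res = 3` is not reached.
3. `except AttributeError` matches → res = 67.
Result: 67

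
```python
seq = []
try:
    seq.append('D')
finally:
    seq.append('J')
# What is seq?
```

Step-by-step execution trace:
1. try: `seq.append('D')` → seq = ['D'].
2. The try body completes without raising.
3. finally always runs: `seq.append('J')` → seq = ['D', 'J'].
Result: ['D', 'J']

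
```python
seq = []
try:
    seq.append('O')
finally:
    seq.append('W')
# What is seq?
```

Step-by-step execution trace:
1. try: `seq.append('O')` → seq = ['O'].
2. The try body completes without raising.
3. finally always runs: `seq.append('W')` → seq = ['O', 'W'].
Result: ['O', 'W']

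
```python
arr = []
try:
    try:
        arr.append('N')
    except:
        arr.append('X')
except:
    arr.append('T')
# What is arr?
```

Step-by-step execution trace:
1. Inner try: `arr.append('N')` → arr = ['N']. No exception raised.
2. Inner `except` is skipped.
3. Inner try completes normally; outer `except` is skipped.
Result: ['N']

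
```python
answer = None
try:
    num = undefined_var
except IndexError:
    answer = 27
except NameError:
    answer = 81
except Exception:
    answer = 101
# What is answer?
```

Step-by-step execution trace:
1. `num = undefined_var` raises NameError.
2. `except IndexError` does not match NameError; skipped.
3. `except NameError` matches → answer = 81.
4. Remaining except clauses are skipped.
Result: 81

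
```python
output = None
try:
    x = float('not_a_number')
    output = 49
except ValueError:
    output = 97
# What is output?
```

Step-by-step execution trace:
1. `x = float('not_a_number')` raises ValueError.
2. `output = 49` is not reached.
3. `except ValueError` matches → output = 97.
Result: 97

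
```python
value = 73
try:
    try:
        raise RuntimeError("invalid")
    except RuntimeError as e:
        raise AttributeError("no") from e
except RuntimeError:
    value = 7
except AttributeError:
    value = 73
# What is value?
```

Step-by-step execution trace:
1. Inner try raises RuntimeError; inner `except RuntimeError as e` catches it.
2. `raise AttributeError(...) from e` raises AttributeError (RuntimeError is attached as __cause__, but only AttributeError is active).
3. Outer `except RuntimeError` does not match AttributeError; skipped.
4. Outer `except AttributeError` matches → value = 73.
Result: 73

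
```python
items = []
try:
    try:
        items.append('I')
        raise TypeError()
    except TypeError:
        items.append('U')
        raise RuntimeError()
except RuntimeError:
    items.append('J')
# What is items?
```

Step-by-step execution trace:
1. Inner try: `items.append('I')` → items = ['I'].
2. `raise TypeError()` raises TypeError.
3. Inner `except TypeError` matches → `items.append('U')` → items = ['I', 'U'].
4. `raise RuntimeError()` raises RuntimeError; propagates to outer try.
5. Outer `except RuntimeError` matches → `items.append('J')` → items = ['I', 'U', 'J'].
Result: ['I', 'U', 'J']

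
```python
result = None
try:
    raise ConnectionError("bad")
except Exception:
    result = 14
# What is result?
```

Step-by-step execution trace:
1. `raise ConnectionError(...)` raises ConnectionError.
2. `except Exception` matches (ConnectionError is a subclass of Exception) → result = 14.
Result: 14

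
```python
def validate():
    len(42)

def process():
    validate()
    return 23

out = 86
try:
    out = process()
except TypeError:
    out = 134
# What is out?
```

Step-by-step execution trace:
1. out starts at 86.
2. try: `process()` calls `validate()`.
3. `validate()` evaluates `len(42)`, which raises TypeError; it propagates through process (uncaught).
4. `return 23` in process is not reached; the assignment to out does not complete.
5. `except TypeError` matches → out = 134.
Result: 134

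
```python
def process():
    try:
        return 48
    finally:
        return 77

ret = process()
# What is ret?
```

Step-by-step execution trace:
1. `process()` enters try: `return 48` sets pending return value 48.
2. Before returning, `finally: return 77` runs and overrides the pending return.
3. process() returns 77 → ret = 77.
Result: 77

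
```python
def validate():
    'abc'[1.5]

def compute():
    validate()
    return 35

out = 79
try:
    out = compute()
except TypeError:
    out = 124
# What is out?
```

Step-by-step execution trace:
1. out starts at 79.
2. try: `compute()` calls `validate()`.
3. `validate()` evaluates `'abc'[1.5]`, which raises TypeError; it propagates through compute (uncaught).
4. `return 35` in compute is not reached; the assignment to out does not complete.
5. `except TypeError` matches → out = 124.
Result: 124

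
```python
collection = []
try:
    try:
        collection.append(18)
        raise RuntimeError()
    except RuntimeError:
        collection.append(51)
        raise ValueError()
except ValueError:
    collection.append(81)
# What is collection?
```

Step-by-step execution trace:
1. Inner try: `collection.append(18)` → collection = [18].
2. `raise RuntimeError()` raises RuntimeError.
3. Inner `except RuntimeError` matches → `collection.append(51)` → collection = [18, 51].
4. `raise ValueError()` raises ValueError; propagates to outer try.
5. Outer `except ValueError` matches → `collection.append(81)` → collection = [18, 51, 81].
Result: [18, 51, 81]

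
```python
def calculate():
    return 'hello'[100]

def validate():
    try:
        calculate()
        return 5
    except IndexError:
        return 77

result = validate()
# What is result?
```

Step-by-step execution trace:
1. `validate()` calls `calculate()`.
2. `calculate()` evaluates `'hello'[100]`, which raises IndexError; it propagates to the caller.
3. `return 5` is not reached.
4. `except IndexError` in validate matches → returns 77.
5. result = 77.
Result: 77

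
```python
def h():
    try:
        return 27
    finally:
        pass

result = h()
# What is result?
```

Step-by-step execution trace:
1. `h()` enters try: `return 27` sets pending return value 27.
2. Before returning, `finally: pass` runs (no effect).
3. h() returns 27 → result = 27.
Result: 27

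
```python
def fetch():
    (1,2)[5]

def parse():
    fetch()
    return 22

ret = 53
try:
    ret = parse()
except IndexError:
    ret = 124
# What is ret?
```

Step-by-step execution trace:
1. ret starts at 53.
2. try: `parse()` calls `fetch()`.
3. `fetch()` evaluates `(1,2)[5]`, which raises IndexError; it propagates through parse (uncaught).
4. `return 22` in parse is not reached; the assignment to ret does not complete.
5. `except IndexError` matches → ret = 124.
Result: 124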